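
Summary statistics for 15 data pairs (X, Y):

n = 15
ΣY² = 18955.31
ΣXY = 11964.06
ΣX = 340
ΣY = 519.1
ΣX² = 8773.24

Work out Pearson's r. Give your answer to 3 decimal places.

0.192

r = (nΣXY − ΣXΣY) / √[(nΣX² − (ΣX)²)(nΣY² − (ΣY)²)]
Numerator: 15×11964.06 − 340×519.1 = 2966.9
Denominator: √[(131598.6 − 115600)(284329.65 − 269464.81)] = √[15998.6 × 14864.84] = 15421.3044
r = 2966.9 / 15421.3044 ≈ 0.192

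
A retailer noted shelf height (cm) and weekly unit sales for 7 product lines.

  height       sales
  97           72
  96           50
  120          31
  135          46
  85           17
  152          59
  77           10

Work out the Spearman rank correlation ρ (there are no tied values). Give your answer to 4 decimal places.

Rank height: 4, 3, 5, 6, 2, 7, 1
Rank sales: 7, 5, 3, 4, 2, 6, 1
d = rank(height) − rank(sales): -3, -2, 2, 2, 0, 1, 0; Σd² = 22
ρ = 1 − 6Σd² / [n(n²−1)] = 1 − 6×22 / (7×48) = 1 − 132/336 ≈ 0.6071

0.6071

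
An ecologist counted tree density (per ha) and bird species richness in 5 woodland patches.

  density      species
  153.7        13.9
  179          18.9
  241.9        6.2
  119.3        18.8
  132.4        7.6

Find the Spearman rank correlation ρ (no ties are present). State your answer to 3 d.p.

-0.300

Rank density: 3, 4, 5, 1, 2
Rank species: 3, 5, 1, 4, 2
d = rank(density) − rank(species): 0, -1, 4, -3, 0; Σd² = 26
ρ = 1 − 6Σd² / [n(n²−1)] = 1 − 6×26 / (5×24) = 1 − 156/120 ≈ -0.300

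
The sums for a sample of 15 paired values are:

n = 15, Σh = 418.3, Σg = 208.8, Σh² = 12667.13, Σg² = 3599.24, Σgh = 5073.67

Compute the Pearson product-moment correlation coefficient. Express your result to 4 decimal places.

r = (nΣgh − ΣgΣh) / √[(nΣg² − (Σg)²)(nΣh² − (Σh)²)]
Numerator: 15×5073.67 − 208.8×418.3 = -11235.99
Denominator: √[(53988.6 − 43597.44)(190006.95 − 174974.89)] = √[10391.16 × 15032.06] = 12498.0215
r = -11235.99 / 12498.0215 ≈ -0.8990

-0.8990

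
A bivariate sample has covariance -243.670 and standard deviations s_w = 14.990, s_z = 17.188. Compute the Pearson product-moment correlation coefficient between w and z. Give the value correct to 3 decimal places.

r = Cov(w,z) / (s_w · s_z) = -243.670 / (14.990 × 17.188)
  = -243.670 / 257.6481 ≈ -0.946

-0.946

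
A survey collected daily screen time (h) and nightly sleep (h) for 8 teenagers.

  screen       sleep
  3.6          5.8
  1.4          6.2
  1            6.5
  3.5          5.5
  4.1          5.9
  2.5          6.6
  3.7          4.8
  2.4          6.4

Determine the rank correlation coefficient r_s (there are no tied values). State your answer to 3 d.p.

Rank screen: 6, 2, 1, 5, 8, 4, 7, 3
Rank sleep: 3, 5, 7, 2, 4, 8, 1, 6
d = rank(screen) − rank(sleep): 3, -3, -6, 3, 4, -4, 6, -3; Σd² = 140
ρ = 1 − 6Σd² / [n(n²−1)] = 1 − 6×140 / (8×63) = 1 − 840/504 ≈ -0.667

-0.667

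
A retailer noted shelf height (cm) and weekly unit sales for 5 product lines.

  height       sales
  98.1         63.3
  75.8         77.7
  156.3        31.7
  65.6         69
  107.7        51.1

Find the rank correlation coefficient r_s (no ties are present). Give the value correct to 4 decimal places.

-0.9000

Rank height: 3, 2, 5, 1, 4
Rank sales: 3, 5, 1, 4, 2
d = rank(height) − rank(sales): 0, -3, 4, -3, 2; Σd² = 38
ρ = 1 − 6Σd² / [n(n²−1)] = 1 − 6×38 / (5×24) = 1 − 228/120 ≈ -0.9000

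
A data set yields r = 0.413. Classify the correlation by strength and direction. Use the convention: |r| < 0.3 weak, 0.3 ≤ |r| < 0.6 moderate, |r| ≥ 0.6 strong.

r = 0.413 > 0 so the relationship is positive.
|r| = 0.413, which falls in the moderate range.

moderate positive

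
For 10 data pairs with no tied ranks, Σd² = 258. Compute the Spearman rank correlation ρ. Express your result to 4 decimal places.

-0.5636

ρ = 1 − 6Σd² / [n(n²−1)] = 1 − 6×258 / (10×99)
  = 1 − 1548/990 = 1 − 1.56364 ≈ -0.5636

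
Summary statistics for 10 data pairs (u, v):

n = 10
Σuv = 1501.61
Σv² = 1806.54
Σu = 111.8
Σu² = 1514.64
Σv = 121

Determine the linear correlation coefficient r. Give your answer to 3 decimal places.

r = (nΣuv − ΣuΣv) / √[(nΣu² − (Σu)²)(nΣv² − (Σv)²)]
Numerator: 10×1501.61 − 111.8×121 = 1488.3
Denominator: √[(15146.4 − 12499.24)(18065.4 − 14641)] = √[2647.16 × 3424.4] = 3010.8030
r = 1488.3 / 3010.8030 ≈ 0.494

0.494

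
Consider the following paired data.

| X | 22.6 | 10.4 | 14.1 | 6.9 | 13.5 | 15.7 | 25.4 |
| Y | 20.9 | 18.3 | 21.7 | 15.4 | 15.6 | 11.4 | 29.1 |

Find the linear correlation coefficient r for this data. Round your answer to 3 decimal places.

0.670

n = 7, ΣX = 108.6, ΣY = 132.4, ΣX² = 1939.24, ΣY² = 2699.88, ΣXY = 2203.61
nΣXY − ΣXΣY = 15425.27 − 14378.64 = 1046.63
nΣX² − (ΣX)² = 13574.68 − 11793.96 = 1780.72; nΣY² − (ΣY)² = 18899.16 − 17529.76 = 1369.4
r = 1046.63 / √(1780.72 × 1369.4) = 1046.63 / 1561.5755 ≈ 0.670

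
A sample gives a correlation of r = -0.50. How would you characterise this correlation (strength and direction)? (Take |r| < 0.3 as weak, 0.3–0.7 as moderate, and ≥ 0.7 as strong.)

r = -0.50 < 0 so the relationship is negative.
|r| = 0.50, which falls in the moderate range.

moderate negative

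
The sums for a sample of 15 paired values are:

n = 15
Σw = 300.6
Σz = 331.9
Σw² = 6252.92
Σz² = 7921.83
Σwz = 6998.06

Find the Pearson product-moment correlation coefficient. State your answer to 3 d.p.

0.953

r = (nΣwz − ΣwΣz) / √[(nΣw² − (Σw)²)(nΣz² − (Σz)²)]
Numerator: 15×6998.06 − 300.6×331.9 = 5201.76
Denominator: √[(93793.8 − 90360.36)(118827.45 − 110157.61)] = √[3433.44 × 8669.84] = 5455.9486
r = 5201.76 / 5455.9486 ≈ 0.953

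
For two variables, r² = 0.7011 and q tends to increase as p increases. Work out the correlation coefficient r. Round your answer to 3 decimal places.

|r| = √0.7011 = 0.837
The association is positive, so r = 0.837.

0.837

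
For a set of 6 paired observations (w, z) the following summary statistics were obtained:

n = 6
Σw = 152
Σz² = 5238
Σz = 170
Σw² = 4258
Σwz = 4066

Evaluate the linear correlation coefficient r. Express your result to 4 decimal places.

-0.5809

r = (nΣwz − ΣwΣz) / √[(nΣw² − (Σw)²)(nΣz² − (Σz)²)]
Numerator: 6×4066 − 152×170 = -1444
Denominator: √[(25548 − 23104)(31428 − 28900)] = √[2444 × 2528] = 2485.6452
r = -1444 / 2485.6452 ≈ -0.5809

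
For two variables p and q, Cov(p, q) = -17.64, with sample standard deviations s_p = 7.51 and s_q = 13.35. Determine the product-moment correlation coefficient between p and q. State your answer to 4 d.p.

-0.1759

r = Cov(p,q) / (s_p · s_q) = -17.64 / (7.51 × 13.35)
  = -17.64 / 100.2585 ≈ -0.1759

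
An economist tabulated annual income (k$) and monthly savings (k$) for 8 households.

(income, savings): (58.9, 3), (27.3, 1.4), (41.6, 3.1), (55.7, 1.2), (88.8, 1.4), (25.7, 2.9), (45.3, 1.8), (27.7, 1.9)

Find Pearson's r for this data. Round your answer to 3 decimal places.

n = 8, Σx = 371, Σy = 16.7, Σx² = 20412.86, Σy² = 39.23, Σxy = 743.74
nΣxy − ΣxΣy = 5949.92 − 6195.7 = -245.78
nΣx² − (Σx)² = 163302.88 − 137641 = 25661.88; nΣy² − (Σy)² = 313.84 − 278.89 = 34.95
r = -245.78 / √(25661.88 × 34.95) = -245.78 / 947.0389 ≈ -0.260

-0.260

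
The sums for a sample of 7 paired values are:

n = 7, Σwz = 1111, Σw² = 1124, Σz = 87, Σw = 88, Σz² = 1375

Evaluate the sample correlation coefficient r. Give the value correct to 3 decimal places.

0.240

r = (nΣwz − ΣwΣz) / √[(nΣw² − (Σw)²)(nΣz² − (Σz)²)]
Numerator: 7×1111 − 88×87 = 121
Denominator: √[(7868 − 7744)(9625 − 7569)] = √[124 × 2056] = 504.9198
r = 121 / 504.9198 ≈ 0.240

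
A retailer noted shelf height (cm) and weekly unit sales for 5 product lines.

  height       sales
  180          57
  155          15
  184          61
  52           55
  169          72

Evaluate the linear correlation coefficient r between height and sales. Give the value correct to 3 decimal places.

n = 5, Σx = 740, Σy = 260, Σx² = 121546, Σy² = 15404, Σxy = 38837
nΣxy − ΣxΣy = 194185 − 192400 = 1785
nΣx² − (Σx)² = 607730 − 547600 = 60130; nΣy² − (Σy)² = 77020 − 67600 = 9420
r = 1785 / √(60130 × 9420) = 1785 / 23799.6765 ≈ 0.075

0.075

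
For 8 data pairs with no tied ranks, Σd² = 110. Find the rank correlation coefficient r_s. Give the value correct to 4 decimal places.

-0.3095

ρ = 1 − 6Σd² / [n(n²−1)] = 1 − 6×110 / (8×63)
  = 1 − 660/504 = 1 − 1.30952 ≈ -0.3095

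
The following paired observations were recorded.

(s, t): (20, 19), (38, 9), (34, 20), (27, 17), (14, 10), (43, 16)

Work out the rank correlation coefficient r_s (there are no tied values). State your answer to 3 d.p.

-0.143

Rank s: 2, 5, 4, 3, 1, 6
Rank t: 5, 1, 6, 4, 2, 3
d = rank(s) − rank(t): -3, 4, -2, -1, -1, 3; Σd² = 40
ρ = 1 − 6Σd² / [n(n²−1)] = 1 − 6×40 / (6×35) = 1 − 240/210 ≈ -0.143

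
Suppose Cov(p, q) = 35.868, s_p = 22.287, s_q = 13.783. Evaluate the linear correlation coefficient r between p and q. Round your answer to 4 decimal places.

0.1168

r = Cov(p,q) / (s_p · s_q) = 35.868 / (22.287 × 13.783)
  = 35.868 / 307.1817 ≈ 0.1168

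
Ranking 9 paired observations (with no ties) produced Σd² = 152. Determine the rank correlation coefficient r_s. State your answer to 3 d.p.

-0.267

ρ = 1 − 6Σd² / [n(n²−1)] = 1 − 6×152 / (9×80)
  = 1 − 912/720 = 1 − 1.2667 ≈ -0.267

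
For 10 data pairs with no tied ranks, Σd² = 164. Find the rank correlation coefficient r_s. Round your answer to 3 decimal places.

0.006

ρ = 1 − 6Σd² / [n(n²−1)] = 1 − 6×164 / (10×99)
  = 1 − 984/990 = 1 − 0.9939 ≈ 0.006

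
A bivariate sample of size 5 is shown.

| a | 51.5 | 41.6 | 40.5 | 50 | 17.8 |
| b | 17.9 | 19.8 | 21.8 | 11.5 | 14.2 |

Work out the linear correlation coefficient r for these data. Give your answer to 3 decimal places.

n = 5, Σa = 201.4, Σb = 85.2, Σa² = 8839.9, Σb² = 1521.58, Σab = 3456.19
nΣab − ΣaΣb = 17280.95 − 17159.28 = 121.67
nΣa² − (Σa)² = 44199.5 − 40561.96 = 3637.54; nΣb² − (Σb)² = 7607.9 − 7259.04 = 348.86
r = 121.67 / √(3637.54 × 348.86) = 121.67 / 1126.4955 ≈ 0.108

0.108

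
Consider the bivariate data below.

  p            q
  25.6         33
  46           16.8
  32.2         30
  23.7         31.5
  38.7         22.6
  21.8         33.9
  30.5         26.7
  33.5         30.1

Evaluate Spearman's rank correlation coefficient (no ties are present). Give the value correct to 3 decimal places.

-0.881

Rank p: 3, 8, 5, 2, 7, 1, 4, 6
Rank q: 7, 1, 4, 6, 2, 8, 3, 5
d = rank(p) − rank(q): -4, 7, 1, -4, 5, -7, 1, 1; Σd² = 158
ρ = 1 − 6Σd² / [n(n²−1)] = 1 − 6×158 / (8×63) = 1 − 948/504 ≈ -0.881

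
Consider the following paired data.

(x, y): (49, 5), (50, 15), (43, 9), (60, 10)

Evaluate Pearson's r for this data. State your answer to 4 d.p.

n = 4, Σx = 202, Σy = 39, Σx² = 10350, Σy² = 431, Σxy = 1982
nΣxy − ΣxΣy = 7928 − 7878 = 50
nΣx² − (Σx)² = 41400 − 40804 = 596; nΣy² − (Σy)² = 1724 − 1521 = 203
r = 50 / √(596 × 203) = 50 / 347.8333 ≈ 0.1437

0.1437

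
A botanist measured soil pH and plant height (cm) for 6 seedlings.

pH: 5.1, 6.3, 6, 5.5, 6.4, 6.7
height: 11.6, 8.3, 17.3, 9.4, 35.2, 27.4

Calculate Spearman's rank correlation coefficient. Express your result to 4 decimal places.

0.5429

Rank pH: 1, 4, 3, 2, 5, 6
Rank height: 3, 1, 4, 2, 6, 5
d = rank(pH) − rank(height): -2, 3, -1, 0, -1, 1; Σd² = 16
ρ = 1 − 6Σd² / [n(n²−1)] = 1 − 6×16 / (6×35) = 1 − 96/210 ≈ 0.5429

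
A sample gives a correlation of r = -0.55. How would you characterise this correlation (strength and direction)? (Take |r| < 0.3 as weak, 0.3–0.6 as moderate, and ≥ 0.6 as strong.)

r = -0.55 < 0 so the relationship is negative.
|r| = 0.55, which falls in the moderate range.

moderate negative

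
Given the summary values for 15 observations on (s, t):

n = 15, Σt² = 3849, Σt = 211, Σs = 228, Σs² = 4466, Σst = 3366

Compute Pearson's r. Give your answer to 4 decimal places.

r = (nΣst − ΣsΣt) / √[(nΣs² − (Σs)²)(nΣt² − (Σt)²)]
Numerator: 15×3366 − 228×211 = 2382
Denominator: √[(66990 − 51984)(57735 − 44521)] = √[15006 × 13214] = 14081.5228
r = 2382 / 14081.5228 ≈ 0.1692

0.1692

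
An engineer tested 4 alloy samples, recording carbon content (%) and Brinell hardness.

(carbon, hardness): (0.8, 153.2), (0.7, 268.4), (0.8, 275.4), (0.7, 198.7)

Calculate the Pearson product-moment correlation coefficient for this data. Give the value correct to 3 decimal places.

-0.190

n = 4, Σx = 3, Σy = 895.7, Σx² = 2.26, Σy² = 210835.65, Σxy = 669.85
nΣxy − ΣxΣy = 2679.4 − 2687.1 = -7.7
nΣx² − (Σx)² = 9.04 − 9 = 0.04; nΣy² − (Σy)² = 843342.6 − 802278.49 = 41064.11
r = -7.7 / √(0.04 × 41064.11) = -7.7 / 40.5286 ≈ -0.190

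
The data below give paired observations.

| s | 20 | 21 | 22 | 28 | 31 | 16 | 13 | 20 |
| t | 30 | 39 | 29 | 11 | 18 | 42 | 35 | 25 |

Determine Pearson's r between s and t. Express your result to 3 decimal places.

-0.805

n = 8, Σs = 171, Σt = 229, Σs² = 3895, Σt² = 7321, Σst = 4550
nΣst − ΣsΣt = 36400 − 39159 = -2759
nΣs² − (Σs)² = 31160 − 29241 = 1919; nΣt² − (Σt)² = 58568 − 52441 = 6127
r = -2759 / √(1919 × 6127) = -2759 / 3428.9522 ≈ -0.805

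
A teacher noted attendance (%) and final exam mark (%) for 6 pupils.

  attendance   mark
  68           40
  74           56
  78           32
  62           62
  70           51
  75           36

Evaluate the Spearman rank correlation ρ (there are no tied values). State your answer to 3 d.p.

-0.771

Rank attendance: 2, 4, 6, 1, 3, 5
Rank mark: 3, 5, 1, 6, 4, 2
d = rank(attendance) − rank(mark): -1, -1, 5, -5, -1, 3; Σd² = 62
ρ = 1 − 6Σd² / [n(n²−1)] = 1 − 6×62 / (6×35) = 1 − 372/210 ≈ -0.771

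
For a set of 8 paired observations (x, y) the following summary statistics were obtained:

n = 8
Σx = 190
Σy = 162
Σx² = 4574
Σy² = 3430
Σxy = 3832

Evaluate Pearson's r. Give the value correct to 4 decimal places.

-0.1616

r = (nΣxy − ΣxΣy) / √[(nΣx² − (Σx)²)(nΣy² − (Σy)²)]
Numerator: 8×3832 − 190×162 = -124
Denominator: √[(36592 − 36100)(27440 − 26244)] = √[492 × 1196] = 767.0932
r = -124 / 767.0932 ≈ -0.1616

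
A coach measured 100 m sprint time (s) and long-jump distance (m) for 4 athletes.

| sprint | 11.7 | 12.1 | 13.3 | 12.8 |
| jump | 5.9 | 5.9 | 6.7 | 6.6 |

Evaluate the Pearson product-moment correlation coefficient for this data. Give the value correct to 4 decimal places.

0.9532

n = 4, Σx = 49.9, Σy = 25.1, Σx² = 624.03, Σy² = 158.07, Σxy = 314.01
nΣxy − ΣxΣy = 1256.04 − 1252.49 = 3.55
nΣx² − (Σx)² = 2496.12 − 2490.01 = 6.11; nΣy² − (Σy)² = 632.28 − 630.01 = 2.27
r = 3.55 / √(6.11 × 2.27) = 3.55 / 3.7242 ≈ 0.9532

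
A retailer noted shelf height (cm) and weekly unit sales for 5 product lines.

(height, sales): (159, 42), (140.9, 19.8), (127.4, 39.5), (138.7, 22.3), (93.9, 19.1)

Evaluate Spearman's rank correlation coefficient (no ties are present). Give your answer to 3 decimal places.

0.600

Rank height: 5, 4, 2, 3, 1
Rank sales: 5, 2, 4, 3, 1
d = rank(height) − rank(sales): 0, 2, -2, 0, 0; Σd² = 8
ρ = 1 − 6Σd² / [n(n²−1)] = 1 − 6×8 / (5×24) = 1 − 48/120 ≈ 0.600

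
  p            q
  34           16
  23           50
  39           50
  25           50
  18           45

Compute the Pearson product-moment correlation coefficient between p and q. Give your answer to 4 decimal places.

n = 5, Σp = 139, Σq = 211, Σp² = 4155, Σq² = 9781, Σpq = 5704
nΣpq − ΣpΣq = 28520 − 29329 = -809
nΣp² − (Σp)² = 20775 − 19321 = 1454; nΣq² − (Σq)² = 48905 − 44521 = 4384
r = -809 / √(1454 × 4384) = -809 / 2524.7447 ≈ -0.3204

-0.3204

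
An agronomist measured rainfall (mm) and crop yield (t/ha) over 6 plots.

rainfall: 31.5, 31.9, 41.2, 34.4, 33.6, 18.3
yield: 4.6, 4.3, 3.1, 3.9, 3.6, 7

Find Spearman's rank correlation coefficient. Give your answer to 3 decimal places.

Rank rainfall: 2, 3, 6, 5, 4, 1
Rank yield: 5, 4, 1, 3, 2, 6
d = rank(rainfall) − rank(yield): -3, -1, 5, 2, 2, -5; Σd² = 68
ρ = 1 − 6Σd² / [n(n²−1)] = 1 − 6×68 / (6×35) = 1 − 408/210 ≈ -0.943

-0.943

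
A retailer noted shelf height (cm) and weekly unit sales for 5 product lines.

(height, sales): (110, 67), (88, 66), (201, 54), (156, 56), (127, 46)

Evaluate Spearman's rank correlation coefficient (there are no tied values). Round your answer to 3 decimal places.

-0.600

Rank height: 2, 1, 5, 4, 3
Rank sales: 5, 4, 2, 3, 1
d = rank(height) − rank(sales): -3, -3, 3, 1, 2; Σd² = 32
ρ = 1 − 6Σd² / [n(n²−1)] = 1 − 6×32 / (5×24) = 1 − 192/120 ≈ -0.600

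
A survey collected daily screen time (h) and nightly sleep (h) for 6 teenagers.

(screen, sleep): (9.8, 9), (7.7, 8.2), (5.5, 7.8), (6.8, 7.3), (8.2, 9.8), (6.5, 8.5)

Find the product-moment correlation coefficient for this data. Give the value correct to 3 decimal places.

n = 6, Σx = 44.5, Σy = 50.6, Σx² = 341.31, Σy² = 430.66, Σxy = 379.49
nΣxy − ΣxΣy = 2276.94 − 2251.7 = 25.24
nΣx² − (Σx)² = 2047.86 − 1980.25 = 67.61; nΣy² − (Σy)² = 2583.96 − 2560.36 = 23.6
r = 25.24 / √(67.61 × 23.6) = 25.24 / 39.9449 ≈ 0.632

0.632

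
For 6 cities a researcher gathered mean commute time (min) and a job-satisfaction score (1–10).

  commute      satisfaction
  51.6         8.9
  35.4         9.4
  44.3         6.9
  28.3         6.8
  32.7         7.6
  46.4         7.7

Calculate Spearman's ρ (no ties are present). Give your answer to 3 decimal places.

Rank commute: 6, 3, 4, 1, 2, 5
Rank satisfaction: 5, 6, 2, 1, 3, 4
d = rank(commute) − rank(satisfaction): 1, -3, 2, 0, -1, 1; Σd² = 16
ρ = 1 − 6Σd² / [n(n²−1)] = 1 − 6×16 / (6×35) = 1 − 96/210 ≈ 0.543

0.543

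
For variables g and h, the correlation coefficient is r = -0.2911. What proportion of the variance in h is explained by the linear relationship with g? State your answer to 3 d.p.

0.085

r² = (-0.2911)² = 0.085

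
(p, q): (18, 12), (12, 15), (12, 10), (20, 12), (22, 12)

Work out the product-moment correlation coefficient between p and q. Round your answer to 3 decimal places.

-0.146

n = 5, Σp = 84, Σq = 61, Σp² = 1496, Σq² = 757, Σpq = 1020
nΣpq − ΣpΣq = 5100 − 5124 = -24
nΣp² − (Σp)² = 7480 − 7056 = 424; nΣq² − (Σq)² = 3785 − 3721 = 64
r = -24 / √(424 × 64) = -24 / 164.7301 ≈ -0.146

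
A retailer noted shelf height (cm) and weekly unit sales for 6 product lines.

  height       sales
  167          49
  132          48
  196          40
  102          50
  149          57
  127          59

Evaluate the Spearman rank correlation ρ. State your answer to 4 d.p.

Rank height: 5, 3, 6, 1, 4, 2
Rank sales: 3, 2, 1, 4, 5, 6
d = rank(height) − rank(sales): 2, 1, 5, -3, -1, -4; Σd² = 56
ρ = 1 − 6Σd² / [n(n²−1)] = 1 − 6×56 / (6×35) = 1 − 336/210 ≈ -0.6000

-0.6000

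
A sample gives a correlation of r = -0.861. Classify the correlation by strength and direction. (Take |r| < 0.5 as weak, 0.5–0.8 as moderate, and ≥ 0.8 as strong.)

r = -0.861 < 0 so the relationship is negative.
|r| = 0.861, which falls in the strong range.

strong negative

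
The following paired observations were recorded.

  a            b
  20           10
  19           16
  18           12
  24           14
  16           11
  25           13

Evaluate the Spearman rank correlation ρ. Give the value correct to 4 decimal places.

Rank a: 4, 3, 2, 5, 1, 6
Rank b: 1, 6, 3, 5, 2, 4
d = rank(a) − rank(b): 3, -3, -1, 0, -1, 2; Σd² = 24
ρ = 1 − 6Σd² / [n(n²−1)] = 1 − 6×24 / (6×35) = 1 − 144/210 ≈ 0.3143

0.3143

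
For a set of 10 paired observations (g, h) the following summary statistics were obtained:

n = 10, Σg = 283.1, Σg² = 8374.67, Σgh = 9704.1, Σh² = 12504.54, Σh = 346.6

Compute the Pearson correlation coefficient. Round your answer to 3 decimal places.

r = (nΣgh − ΣgΣh) / √[(nΣg² − (Σg)²)(nΣh² − (Σh)²)]
Numerator: 10×9704.1 − 283.1×346.6 = -1081.46
Denominator: √[(83746.7 − 80145.61)(125045.4 − 120131.56)] = √[3601.09 × 4913.84] = 4206.5639
r = -1081.46 / 4206.5639 ≈ -0.257

-0.257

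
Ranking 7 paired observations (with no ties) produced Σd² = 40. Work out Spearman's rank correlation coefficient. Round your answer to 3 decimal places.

0.286

ρ = 1 − 6Σd² / [n(n²−1)] = 1 − 6×40 / (7×48)
  = 1 − 240/336 = 1 − 0.7143 ≈ 0.286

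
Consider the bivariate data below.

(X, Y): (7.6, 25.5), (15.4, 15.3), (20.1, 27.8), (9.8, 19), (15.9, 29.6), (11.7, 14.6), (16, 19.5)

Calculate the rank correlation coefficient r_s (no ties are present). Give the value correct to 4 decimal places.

0.3929

Rank X: 1, 4, 7, 2, 5, 3, 6
Rank Y: 5, 2, 6, 3, 7, 1, 4
d = rank(X) − rank(Y): -4, 2, 1, -1, -2, 2, 2; Σd² = 34
ρ = 1 − 6Σd² / [n(n²−1)] = 1 − 6×34 / (7×48) = 1 − 204/336 ≈ 0.3929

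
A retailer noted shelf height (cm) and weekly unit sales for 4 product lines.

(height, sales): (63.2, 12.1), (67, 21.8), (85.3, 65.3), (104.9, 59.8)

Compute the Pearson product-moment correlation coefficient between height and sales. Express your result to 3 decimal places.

0.868

n = 4, Σx = 320.4, Σy = 159, Σx² = 26763.34, Σy² = 8461.78, Σxy = 14068.43
nΣxy − ΣxΣy = 56273.72 − 50943.6 = 5330.12
nΣx² − (Σx)² = 107053.36 − 102656.16 = 4397.2; nΣy² − (Σy)² = 33847.12 − 25281 = 8566.12
r = 5330.12 / √(4397.2 × 8566.12) = 5330.12 / 6137.3400 ≈ 0.868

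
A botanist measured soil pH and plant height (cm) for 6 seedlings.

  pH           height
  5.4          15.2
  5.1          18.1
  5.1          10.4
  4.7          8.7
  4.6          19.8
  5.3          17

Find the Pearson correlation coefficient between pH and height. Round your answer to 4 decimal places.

n = 6, Σx = 30.2, Σy = 89.2, Σx² = 152.52, Σy² = 1423.54, Σxy = 449.5
nΣxy − ΣxΣy = 2697 − 2693.84 = 3.16
nΣx² − (Σx)² = 915.12 − 912.04 = 3.08; nΣy² − (Σy)² = 8541.24 − 7956.64 = 584.6
r = 3.16 / √(3.08 × 584.6) = 3.16 / 42.4331 ≈ 0.0745

0.0745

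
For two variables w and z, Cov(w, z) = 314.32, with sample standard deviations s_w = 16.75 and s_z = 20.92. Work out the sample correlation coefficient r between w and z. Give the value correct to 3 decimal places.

0.897

r = Cov(w,z) / (s_w · s_z) = 314.32 / (16.75 × 20.92)
  = 314.32 / 350.4100 ≈ 0.897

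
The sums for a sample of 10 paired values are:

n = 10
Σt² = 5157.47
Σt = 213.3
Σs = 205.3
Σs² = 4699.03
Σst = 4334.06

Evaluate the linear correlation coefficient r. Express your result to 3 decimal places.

r = (nΣst − ΣsΣt) / √[(nΣs² − (Σs)²)(nΣt² − (Σt)²)]
Numerator: 10×4334.06 − 205.3×213.3 = -449.89
Denominator: √[(46990.3 − 42148.09)(51574.7 − 45496.89)] = √[4842.21 × 6077.81] = 5424.9454
r = -449.89 / 5424.9454 ≈ -0.083

-0.083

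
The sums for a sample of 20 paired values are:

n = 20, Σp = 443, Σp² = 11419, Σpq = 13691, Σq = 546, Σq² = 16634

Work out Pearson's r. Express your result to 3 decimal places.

0.958

r = (nΣpq − ΣpΣq) / √[(nΣp² − (Σp)²)(nΣq² − (Σq)²)]
Numerator: 20×13691 − 443×546 = 31942
Denominator: √[(228380 − 196249)(332680 − 298116)] = √[32131 × 34564] = 33325.3040
r = 31942 / 33325.3040 ≈ 0.958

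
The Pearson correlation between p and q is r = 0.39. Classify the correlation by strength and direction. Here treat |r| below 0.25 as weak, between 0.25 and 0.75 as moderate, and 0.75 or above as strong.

r = 0.39 > 0 so the relationship is positive.
|r| = 0.39, which falls in the moderate range.

moderate positive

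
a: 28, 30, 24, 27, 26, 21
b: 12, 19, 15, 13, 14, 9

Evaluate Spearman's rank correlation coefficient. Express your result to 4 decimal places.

0.4286

Rank a: 5, 6, 2, 4, 3, 1
Rank b: 2, 6, 5, 3, 4, 1
d = rank(a) − rank(b): 3, 0, -3, 1, -1, 0; Σd² = 20
ρ = 1 − 6Σd² / [n(n²−1)] = 1 − 6×20 / (6×35) = 1 − 120/210 ≈ 0.4286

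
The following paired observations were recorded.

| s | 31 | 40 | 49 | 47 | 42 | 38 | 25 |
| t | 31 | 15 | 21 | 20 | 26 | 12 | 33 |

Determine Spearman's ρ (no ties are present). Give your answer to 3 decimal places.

-0.393

Rank s: 2, 4, 7, 6, 5, 3, 1
Rank t: 6, 2, 4, 3, 5, 1, 7
d = rank(s) − rank(t): -4, 2, 3, 3, 0, 2, -6; Σd² = 78
ρ = 1 − 6Σd² / [n(n²−1)] = 1 − 6×78 / (7×48) = 1 − 468/336 ≈ -0.393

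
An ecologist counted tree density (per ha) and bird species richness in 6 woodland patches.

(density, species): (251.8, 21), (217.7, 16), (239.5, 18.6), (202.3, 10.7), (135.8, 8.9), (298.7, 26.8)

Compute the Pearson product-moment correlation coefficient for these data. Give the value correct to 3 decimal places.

0.952

n = 6, Σx = 1345.8, Σy = 102, Σx² = 316745.4, Σy² = 1954.9, Σxy = 24604.09
nΣxy − ΣxΣy = 147624.54 − 137271.6 = 10352.94
nΣx² − (Σx)² = 1900472.4 − 1811177.64 = 89294.76; nΣy² − (Σy)² = 11729.4 − 10404 = 1325.4
r = 10352.94 / √(89294.76 × 1325.4) = 10352.94 / 10878.9372 ≈ 0.952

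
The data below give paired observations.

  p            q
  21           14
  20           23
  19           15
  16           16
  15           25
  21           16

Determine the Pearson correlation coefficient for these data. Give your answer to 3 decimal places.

n = 6, Σp = 112, Σq = 109, Σp² = 2124, Σq² = 2087, Σpq = 2006
nΣpq − ΣpΣq = 12036 − 12208 = -172
nΣp² − (Σp)² = 12744 − 12544 = 200; nΣq² − (Σq)² = 12522 − 11881 = 641
r = -172 / √(200 × 641) = -172 / 358.0503 ≈ -0.480

-0.480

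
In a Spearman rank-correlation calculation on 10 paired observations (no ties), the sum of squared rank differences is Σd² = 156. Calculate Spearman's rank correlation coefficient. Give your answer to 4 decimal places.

0.0545

ρ = 1 − 6Σd² / [n(n²−1)] = 1 − 6×156 / (10×99)
  = 1 − 936/990 = 1 − 0.94545 ≈ 0.0545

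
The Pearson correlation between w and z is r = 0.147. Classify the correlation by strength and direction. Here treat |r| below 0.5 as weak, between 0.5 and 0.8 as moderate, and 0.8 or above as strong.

r = 0.147 > 0 so the relationship is positive.
|r| = 0.147, which falls in the weak range.

weak positive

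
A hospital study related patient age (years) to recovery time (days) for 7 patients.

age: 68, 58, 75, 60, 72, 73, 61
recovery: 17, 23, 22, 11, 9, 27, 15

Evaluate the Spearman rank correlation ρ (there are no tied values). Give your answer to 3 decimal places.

Rank age: 4, 1, 7, 2, 5, 6, 3
Rank recovery: 4, 6, 5, 2, 1, 7, 3
d = rank(age) − rank(recovery): 0, -5, 2, 0, 4, -1, 0; Σd² = 46
ρ = 1 − 6Σd² / [n(n²−1)] = 1 − 6×46 / (7×48) = 1 − 276/336 ≈ 0.179

0.179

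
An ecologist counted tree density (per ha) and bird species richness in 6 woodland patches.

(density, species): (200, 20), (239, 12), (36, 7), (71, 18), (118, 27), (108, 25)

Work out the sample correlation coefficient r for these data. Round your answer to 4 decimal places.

n = 6, Σx = 772, Σy = 109, Σx² = 129046, Σy² = 2271, Σxy = 14284
nΣxy − ΣxΣy = 85704 − 84148 = 1556
nΣx² − (Σx)² = 774276 − 595984 = 178292; nΣy² − (Σy)² = 13626 − 11881 = 1745
r = 1556 / √(178292 × 1745) = 1556 / 17638.5810 ≈ 0.0882

0.0882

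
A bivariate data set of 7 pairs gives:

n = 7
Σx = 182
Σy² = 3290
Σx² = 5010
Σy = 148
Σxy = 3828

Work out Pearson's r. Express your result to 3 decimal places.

-0.095

r = (nΣxy − ΣxΣy) / √[(nΣx² − (Σx)²)(nΣy² − (Σy)²)]
Numerator: 7×3828 − 182×148 = -140
Denominator: √[(35070 − 33124)(23030 − 21904)] = √[1946 × 1126] = 1480.2689
r = -140 / 1480.2689 ≈ -0.095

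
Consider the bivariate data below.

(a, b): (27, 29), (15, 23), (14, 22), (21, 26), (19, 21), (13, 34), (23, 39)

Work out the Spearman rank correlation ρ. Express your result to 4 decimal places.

Rank a: 7, 3, 2, 5, 4, 1, 6
Rank b: 5, 3, 2, 4, 1, 6, 7
d = rank(a) − rank(b): 2, 0, 0, 1, 3, -5, -1; Σd² = 40
ρ = 1 − 6Σd² / [n(n²−1)] = 1 − 6×40 / (7×48) = 1 − 240/336 ≈ 0.2857

0.2857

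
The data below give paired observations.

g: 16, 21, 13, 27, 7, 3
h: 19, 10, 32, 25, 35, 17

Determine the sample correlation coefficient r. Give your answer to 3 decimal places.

-0.238

n = 6, Σg = 87, Σh = 138, Σg² = 1653, Σh² = 3624, Σgh = 1901
nΣgh − ΣgΣh = 11406 − 12006 = -600
nΣg² − (Σg)² = 9918 − 7569 = 2349; nΣh² − (Σh)² = 21744 − 19044 = 2700
r = -600 / √(2349 × 2700) = -600 / 2518.3923 ≈ -0.238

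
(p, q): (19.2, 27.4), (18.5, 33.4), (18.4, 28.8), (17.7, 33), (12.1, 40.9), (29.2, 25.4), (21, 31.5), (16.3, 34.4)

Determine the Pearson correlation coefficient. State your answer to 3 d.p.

n = 8, Σp = 152.4, Σq = 254.8, Σp² = 3068.48, Σq² = 8278.34, Σpq = 4716.79
nΣpq − ΣpΣq = 37734.32 − 38831.52 = -1097.2
nΣp² − (Σp)² = 24547.84 − 23225.76 = 1322.08; nΣq² − (Σq)² = 66226.72 − 64923.04 = 1303.68
r = -1097.2 / √(1322.08 × 1303.68) = -1097.2 / 1312.8478 ≈ -0.836

-0.836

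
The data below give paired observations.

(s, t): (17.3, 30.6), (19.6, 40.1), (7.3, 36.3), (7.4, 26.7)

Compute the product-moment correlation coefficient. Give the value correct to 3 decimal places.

n = 4, Σs = 51.6, Σt = 133.7, Σs² = 791.5, Σt² = 4574.95, Σst = 1777.91
nΣst − ΣsΣt = 7111.64 − 6898.92 = 212.72
nΣs² − (Σs)² = 3166 − 2662.56 = 503.44; nΣt² − (Σt)² = 18299.8 − 17875.69 = 424.11
r = 212.72 / √(503.44 × 424.11) = 212.72 / 462.0757 ≈ 0.460

0.460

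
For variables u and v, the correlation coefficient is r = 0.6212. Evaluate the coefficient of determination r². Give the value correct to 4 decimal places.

r² = (0.6212)² = 0.3859

0.3859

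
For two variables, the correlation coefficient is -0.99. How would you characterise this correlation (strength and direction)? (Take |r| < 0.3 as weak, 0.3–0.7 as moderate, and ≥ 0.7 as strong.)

r = -0.99 < 0 so the relationship is negative.
|r| = 0.99, which falls in the strong range.

strong negative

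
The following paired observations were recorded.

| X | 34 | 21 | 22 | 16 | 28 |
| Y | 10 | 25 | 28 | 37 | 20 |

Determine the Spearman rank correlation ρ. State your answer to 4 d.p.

Rank X: 5, 2, 3, 1, 4
Rank Y: 1, 3, 4, 5, 2
d = rank(X) − rank(Y): 4, -1, -1, -4, 2; Σd² = 38
ρ = 1 − 6Σd² / [n(n²−1)] = 1 − 6×38 / (5×24) = 1 − 228/120 ≈ -0.9000

-0.9000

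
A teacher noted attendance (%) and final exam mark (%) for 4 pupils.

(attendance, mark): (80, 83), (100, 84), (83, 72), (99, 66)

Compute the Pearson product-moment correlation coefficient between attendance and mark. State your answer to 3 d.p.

n = 4, Σx = 362, Σy = 305, Σx² = 33090, Σy² = 23485, Σxy = 27550
nΣxy − ΣxΣy = 110200 − 110410 = -210
nΣx² − (Σx)² = 132360 − 131044 = 1316; nΣy² − (Σy)² = 93940 − 93025 = 915
r = -210 / √(1316 × 915) = -210 / 1097.3331 ≈ -0.191

-0.191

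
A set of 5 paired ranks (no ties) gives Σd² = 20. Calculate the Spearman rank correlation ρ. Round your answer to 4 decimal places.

0.0000

ρ = 1 − 6Σd² / [n(n²−1)] = 1 − 6×20 / (5×24)
  = 1 − 120/120 = 1 − 1.00000 ≈ 0.0000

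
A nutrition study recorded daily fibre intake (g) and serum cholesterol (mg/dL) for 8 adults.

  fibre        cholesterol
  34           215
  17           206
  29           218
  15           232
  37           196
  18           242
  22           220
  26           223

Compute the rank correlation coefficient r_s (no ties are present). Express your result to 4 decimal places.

-0.5714

Rank fibre: 7, 2, 6, 1, 8, 3, 4, 5
Rank cholesterol: 3, 2, 4, 7, 1, 8, 5, 6
d = rank(fibre) − rank(cholesterol): 4, 0, 2, -6, 7, -5, -1, -1; Σd² = 132
ρ = 1 − 6Σd² / [n(n²−1)] = 1 − 6×132 / (8×63) = 1 − 792/504 ≈ -0.5714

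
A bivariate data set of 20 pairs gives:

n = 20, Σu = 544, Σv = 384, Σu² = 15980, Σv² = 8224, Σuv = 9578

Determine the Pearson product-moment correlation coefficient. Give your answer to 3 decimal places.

-0.864

r = (nΣuv − ΣuΣv) / √[(nΣu² − (Σu)²)(nΣv² − (Σv)²)]
Numerator: 20×9578 − 544×384 = -17336
Denominator: √[(319600 − 295936)(164480 − 147456)] = √[23664 × 17024] = 20071.2714
r = -17336 / 20071.2714 ≈ -0.864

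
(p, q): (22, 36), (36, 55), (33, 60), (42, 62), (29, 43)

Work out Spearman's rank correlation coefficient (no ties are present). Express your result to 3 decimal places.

0.900

Rank p: 1, 4, 3, 5, 2
Rank q: 1, 3, 4, 5, 2
d = rank(p) − rank(q): 0, 1, -1, 0, 0; Σd² = 2
ρ = 1 − 6Σd² / [n(n²−1)] = 1 − 6×2 / (5×24) = 1 − 12/120 ≈ 0.900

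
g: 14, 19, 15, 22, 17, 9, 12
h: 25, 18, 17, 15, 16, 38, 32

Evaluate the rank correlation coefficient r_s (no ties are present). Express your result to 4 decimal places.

-0.8929

Rank g: 3, 6, 4, 7, 5, 1, 2
Rank h: 5, 4, 3, 1, 2, 7, 6
d = rank(g) − rank(h): -2, 2, 1, 6, 3, -6, -4; Σd² = 106
ρ = 1 − 6Σd² / [n(n²−1)] = 1 − 6×106 / (7×48) = 1 − 636/336 ≈ -0.8929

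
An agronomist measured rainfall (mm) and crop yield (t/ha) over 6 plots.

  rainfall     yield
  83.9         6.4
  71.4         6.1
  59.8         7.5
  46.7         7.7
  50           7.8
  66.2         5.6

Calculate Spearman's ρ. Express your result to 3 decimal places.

-0.714

Rank rainfall: 6, 5, 3, 1, 2, 4
Rank yield: 3, 2, 4, 5, 6, 1
d = rank(rainfall) − rank(yield): 3, 3, -1, -4, -4, 3; Σd² = 60
ρ = 1 − 6Σd² / [n(n²−1)] = 1 − 6×60 / (6×35) = 1 − 360/210 ≈ -0.714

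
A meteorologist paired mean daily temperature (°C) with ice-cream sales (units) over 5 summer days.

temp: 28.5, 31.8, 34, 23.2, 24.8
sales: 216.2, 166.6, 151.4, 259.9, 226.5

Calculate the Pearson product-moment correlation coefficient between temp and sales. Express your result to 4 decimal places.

-0.9761

n = 5, Σx = 142.3, Σy = 1020.6, Σx² = 4132.77, Σy² = 216270.22, Σxy = 28254.06
nΣxy − ΣxΣy = 141270.3 − 145231.38 = -3961.08
nΣx² − (Σx)² = 20663.85 − 20249.29 = 414.56; nΣy² − (Σy)² = 1081351.1 − 1041624.36 = 39726.74
r = -3961.08 / √(414.56 × 39726.74) = -3961.08 / 4058.2160 ≈ -0.9761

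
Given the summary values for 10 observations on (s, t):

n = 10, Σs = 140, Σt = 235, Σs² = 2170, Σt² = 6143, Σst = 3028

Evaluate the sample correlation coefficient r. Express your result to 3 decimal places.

r = (nΣst − ΣsΣt) / √[(nΣs² − (Σs)²)(nΣt² − (Σt)²)]
Numerator: 10×3028 − 140×235 = -2620
Denominator: √[(21700 − 19600)(61430 − 55225)] = √[2100 × 6205] = 3609.7784
r = -2620 / 3609.7784 ≈ -0.726

-0.726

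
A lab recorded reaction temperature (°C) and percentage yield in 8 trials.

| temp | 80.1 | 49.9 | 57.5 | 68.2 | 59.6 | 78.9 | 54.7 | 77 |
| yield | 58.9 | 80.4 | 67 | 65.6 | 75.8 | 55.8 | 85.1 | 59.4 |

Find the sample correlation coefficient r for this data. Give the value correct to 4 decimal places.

-0.9100

n = 8, Σx = 525.9, Σy = 548, Σx² = 35561.97, Σy² = 38355.38, Σxy = 35205.34
nΣxy − ΣxΣy = 281642.72 − 288193.2 = -6550.48
nΣx² − (Σx)² = 284495.76 − 276570.81 = 7924.95; nΣy² − (Σy)² = 306843.04 − 300304 = 6539.04
r = -6550.48 / √(7924.95 × 6539.04) = -6550.48 / 7198.7197 ≈ -0.9100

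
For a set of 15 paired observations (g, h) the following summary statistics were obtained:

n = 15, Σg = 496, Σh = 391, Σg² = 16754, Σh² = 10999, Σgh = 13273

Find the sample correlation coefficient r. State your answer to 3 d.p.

0.644

r = (nΣgh − ΣgΣh) / √[(nΣg² − (Σg)²)(nΣh² − (Σh)²)]
Numerator: 15×13273 − 496×391 = 5159
Denominator: √[(251310 − 246016)(164985 − 152881)] = √[5294 × 12104] = 8004.9095
r = 5159 / 8004.9095 ≈ 0.644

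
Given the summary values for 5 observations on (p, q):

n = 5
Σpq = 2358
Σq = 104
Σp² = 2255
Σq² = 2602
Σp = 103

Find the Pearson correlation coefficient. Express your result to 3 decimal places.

0.892

r = (nΣpq − ΣpΣq) / √[(nΣp² − (Σp)²)(nΣq² − (Σq)²)]
Numerator: 5×2358 − 103×104 = 1078
Denominator: √[(11275 − 10609)(13010 − 10816)] = √[666 × 2194] = 1208.8027
r = 1078 / 1208.8027 ≈ 0.892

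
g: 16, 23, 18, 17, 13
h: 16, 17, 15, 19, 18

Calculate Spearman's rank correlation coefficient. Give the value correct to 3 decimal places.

Rank g: 2, 5, 4, 3, 1
Rank h: 2, 3, 1, 5, 4
d = rank(g) − rank(h): 0, 2, 3, -2, -3; Σd² = 26
ρ = 1 − 6Σd² / [n(n²−1)] = 1 − 6×26 / (5×24) = 1 − 156/120 ≈ -0.300

-0.300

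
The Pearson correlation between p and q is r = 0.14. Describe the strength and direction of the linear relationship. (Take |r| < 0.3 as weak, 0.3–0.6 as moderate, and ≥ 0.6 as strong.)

weak positive

r = 0.14 > 0 so the relationship is positive.
|r| = 0.14, which falls in the weak range.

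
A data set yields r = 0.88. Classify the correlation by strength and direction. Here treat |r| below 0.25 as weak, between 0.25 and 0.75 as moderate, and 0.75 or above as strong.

strong positive

r = 0.88 > 0 so the relationship is positive.
|r| = 0.88, which falls in the strong range.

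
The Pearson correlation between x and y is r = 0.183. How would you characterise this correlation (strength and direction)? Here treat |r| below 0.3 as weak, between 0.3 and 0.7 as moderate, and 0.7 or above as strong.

weak positive

r = 0.183 > 0 so the relationship is positive.
|r| = 0.183, which falls in the weak range.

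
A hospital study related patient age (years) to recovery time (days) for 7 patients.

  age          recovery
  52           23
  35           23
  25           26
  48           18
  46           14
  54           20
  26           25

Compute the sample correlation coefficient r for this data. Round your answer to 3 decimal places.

n = 7, Σx = 286, Σy = 149, Σx² = 12566, Σy² = 3279, Σxy = 5889
nΣxy − ΣxΣy = 41223 − 42614 = -1391
nΣx² − (Σx)² = 87962 − 81796 = 6166; nΣy² − (Σy)² = 22953 − 22201 = 752
r = -1391 / √(6166 × 752) = -1391 / 2153.3304 ≈ -0.646

-0.646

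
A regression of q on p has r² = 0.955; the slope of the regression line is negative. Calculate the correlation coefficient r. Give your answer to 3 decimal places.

-0.977

|r| = √0.955 = 0.977
The association is negative, so r = −0.977.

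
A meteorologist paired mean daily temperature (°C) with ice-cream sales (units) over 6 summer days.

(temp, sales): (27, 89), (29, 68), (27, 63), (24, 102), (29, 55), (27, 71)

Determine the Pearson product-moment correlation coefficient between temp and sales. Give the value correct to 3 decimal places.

n = 6, Σx = 163, Σy = 448, Σx² = 4445, Σy² = 34984, Σxy = 12036
nΣxy − ΣxΣy = 72216 − 73024 = -808
nΣx² − (Σx)² = 26670 − 26569 = 101; nΣy² − (Σy)² = 209904 − 200704 = 9200
r = -808 / √(101 × 9200) = -808 / 963.9502 ≈ -0.838

-0.838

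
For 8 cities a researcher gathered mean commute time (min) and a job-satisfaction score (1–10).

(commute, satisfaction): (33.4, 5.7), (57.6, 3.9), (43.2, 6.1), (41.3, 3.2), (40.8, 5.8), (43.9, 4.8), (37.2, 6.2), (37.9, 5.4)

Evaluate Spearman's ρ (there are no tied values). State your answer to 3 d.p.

-0.500

Rank commute: 1, 8, 6, 5, 4, 7, 2, 3
Rank satisfaction: 5, 2, 7, 1, 6, 3, 8, 4
d = rank(commute) − rank(satisfaction): -4, 6, -1, 4, -2, 4, -6, -1; Σd² = 126
ρ = 1 − 6Σd² / [n(n²−1)] = 1 − 6×126 / (8×63) = 1 − 756/504 ≈ -0.500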